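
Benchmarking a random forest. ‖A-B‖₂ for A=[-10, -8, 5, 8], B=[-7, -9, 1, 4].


d = √((-10+ 7)² + (-8+ 9)² + (5-1)² + (8-4)²)
  = √(9 + 1 + 16 + 16)
  = √42 = 6.4807

6.4807


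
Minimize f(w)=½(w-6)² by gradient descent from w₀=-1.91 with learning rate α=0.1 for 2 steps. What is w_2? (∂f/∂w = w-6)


step 1: grad = -1.91-6 = -7.91; w = -1.91 - 0.1·(-7.91) = -1.119
step 2: grad = -1.119-6 = -7.119; w = -1.119 - 0.1·(-7.119) = -0.4071

-0.4071


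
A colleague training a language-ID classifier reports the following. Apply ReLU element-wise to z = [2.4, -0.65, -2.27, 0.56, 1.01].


ReLU(2.4) = max(0, 2.4) = 2.4
ReLU(-0.65) = max(0, -0.65) = 0.0
ReLU(-2.27) = max(0, -2.27) = 0.0
ReLU(0.56) = max(0, 0.56) = 0.56
ReLU(1.01) = max(0, 1.01) = 1.01
result = [2.4, 0.0, 0.0, 0.56, 1.01]

[2.4, 0.0, 0.0, 0.56, 1.01]


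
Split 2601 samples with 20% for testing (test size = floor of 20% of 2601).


Test = ⌊2601·20/100⌋ = 520
Train = 2601 - 520 = 2081

Train: 2081, Test: 520


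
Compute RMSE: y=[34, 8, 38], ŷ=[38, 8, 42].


MSE = 32/3 = 10.6667
RMSE = √(32/3) = 3.266

3.266


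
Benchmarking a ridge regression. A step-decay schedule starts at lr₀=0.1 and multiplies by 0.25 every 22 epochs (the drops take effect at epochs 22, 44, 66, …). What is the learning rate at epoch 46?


n_drops = ⌊46/22⌋ = 2
lr = 0.1·0.25^2 = 0.1·0.0625 = 0.00625

0.00625


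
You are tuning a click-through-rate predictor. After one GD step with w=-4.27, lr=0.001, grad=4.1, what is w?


w_new = w - α·∇
= -4.27 - 0.001·4.1
= -4.27 - 0.0041
= -4.2741

-4.2741


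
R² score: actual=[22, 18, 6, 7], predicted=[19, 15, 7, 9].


ȳ = 13.25
SS_res = Σ(y-ŷ)² = 23
SS_tot = Σ(y-ȳ)² = 190.75
R² = 1 - SS_res/SS_tot = 1 - 0.1206 = 0.8794

0.8794


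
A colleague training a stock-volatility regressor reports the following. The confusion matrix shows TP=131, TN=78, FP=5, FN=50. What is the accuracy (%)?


Accuracy = (TP+TN)/(TP+TN+FP+FN)
= (131+78)/(264)
= 209/264 = 79.17%

79.17%


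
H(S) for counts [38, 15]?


Probabilities: [38/53, 15/53] ≈ [0.717, 0.283]
H = -((38/53)·log₂(38/53) + (15/53)·log₂(15/53))
  = 0.8595 bits

0.8595 bits


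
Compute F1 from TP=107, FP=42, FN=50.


Precision = 107/149 = 0.7181
Recall = 107/157 = 0.6815
F1 = 2·P·R/(P+R) = 2·TP/(2·TP+FP+FN) = 214/(214+42+50) = 214/306 = 0.6993

0.6993


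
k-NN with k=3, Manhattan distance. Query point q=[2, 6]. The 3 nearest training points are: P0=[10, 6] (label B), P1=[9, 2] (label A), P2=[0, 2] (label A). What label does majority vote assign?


d(q,P0) = 8  (label B)
d(q,P1) = 11  (label A)
d(q,P2) = 6  (label A)
Votes: A=2, B=1
Majority → A

A


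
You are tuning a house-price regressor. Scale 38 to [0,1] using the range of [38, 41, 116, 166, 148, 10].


min=10, max=166
(38-10)/(166-10) = 28/156 = 0.1795

0.1795


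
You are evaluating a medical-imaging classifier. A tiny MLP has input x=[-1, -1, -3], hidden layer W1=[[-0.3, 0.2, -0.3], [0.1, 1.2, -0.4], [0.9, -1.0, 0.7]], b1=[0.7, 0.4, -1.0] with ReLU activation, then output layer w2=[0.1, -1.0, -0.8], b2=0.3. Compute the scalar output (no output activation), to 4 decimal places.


z1[0] = (-0.3)·(-1) + (0.2)·(-1) + (-0.3)·(-3) + 0.7 = 1.7
z1[1] = (0.1)·(-1) + (1.2)·(-1) + (-0.4)·(-3) + 0.4 = 0.3
z1[2] = (0.9)·(-1) + (-1.0)·(-1) + (0.7)·(-3) - 1.0 = -3.0
h = ReLU(z1) = [1.7, 0.3, 0.0]
output = (0.1)·(1.7) + (-1.0)·(0.3) + (-0.8)·(0.0) + 0.3 = 0.17

0.17


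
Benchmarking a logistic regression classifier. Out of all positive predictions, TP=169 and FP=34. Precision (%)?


Precision = TP/(TP+FP)
= 169/(169+34)
= 169/203 = 83.25%

83.25%


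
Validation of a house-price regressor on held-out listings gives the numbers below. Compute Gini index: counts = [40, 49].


Probabilities: [40/89, 49/89] ≈ [0.4494, 0.5506]
Σpᵢ² = (1600 + 2401)/89² = 4001/7921
Gini = 1 - Σpᵢ² = 1 - 4001/7921 = 0.4949

0.4949


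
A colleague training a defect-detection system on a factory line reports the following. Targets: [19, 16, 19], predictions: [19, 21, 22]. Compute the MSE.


Squared errors: (19-19)²=0, (16-21)²=25, (19-22)²=9
Sum = 34
MSE = 34/3 = 34/3

34/3


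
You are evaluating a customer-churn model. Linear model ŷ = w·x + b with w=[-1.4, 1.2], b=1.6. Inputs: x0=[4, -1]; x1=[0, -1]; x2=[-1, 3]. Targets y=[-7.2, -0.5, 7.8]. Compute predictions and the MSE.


ŷ0 = (-1.4)·(4) + (1.2)·(-1) + 1.6 = -5.2
ŷ1 = (-1.4)·(0) + (1.2)·(-1) + 1.6 = 0.4
ŷ2 = (-1.4)·(-1) + (1.2)·(3) + 1.6 = 6.6
errors² = [4.0, 0.81, 1.44]
MSE = 6.2500/3 = 2.0833

2.0833


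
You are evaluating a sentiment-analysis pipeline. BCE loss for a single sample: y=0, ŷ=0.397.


BCE = -[y·ln(p) + (1-y)·ln(1-p)]
= -0 - 1·ln(1-0.397)
= -ln(0.603) = 0.5058

0.5058


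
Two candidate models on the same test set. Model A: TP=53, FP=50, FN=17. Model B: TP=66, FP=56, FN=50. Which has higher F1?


Model A: P=53/103=0.5146, R=53/70=0.7571, F1=2PR/(P+R)=2TP/(2TP+FP+FN)=106/173=0.6127
Model B: P=66/122=0.541, R=66/116=0.569, F1=2PR/(P+R)=2TP/(2TP+FP+FN)=132/238=0.5546
0.6127 > 0.5546 → Model A

Model A


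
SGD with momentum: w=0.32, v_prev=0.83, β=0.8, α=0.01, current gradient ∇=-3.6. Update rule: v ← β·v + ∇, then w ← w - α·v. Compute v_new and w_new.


v_new = 0.8·0.83 - 3.6 = 0.664 - 3.6 = -2.936
w_new = 0.32 - 0.01·-2.936 = 0.32 + 0.02936 = 0.34936

v_new=-2.936, w_new=0.34936


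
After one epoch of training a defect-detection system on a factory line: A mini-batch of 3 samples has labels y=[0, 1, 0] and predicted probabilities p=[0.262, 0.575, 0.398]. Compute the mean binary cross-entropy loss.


L[0] = -ln(1-0.262) = -ln(0.738) = 0.3038
L[1] = -ln(0.575) = 0.5534
L[2] = -ln(1-0.398) = -ln(0.602) = 0.5075
mean = (0.3038 + 0.5534 + 0.5075)/3 = 0.4549

0.4549


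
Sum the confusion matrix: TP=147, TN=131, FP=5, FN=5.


Total = TP + TN + FP + FN
= 147 + 131 + 5 + 5
= 288
(Predicted positive: 152, predicted negative: 136)

288


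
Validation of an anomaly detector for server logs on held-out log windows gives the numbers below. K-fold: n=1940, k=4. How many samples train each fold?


Fold size = 1940/4 = 485
Training per fold = 1940 - 485 = 1455

1455


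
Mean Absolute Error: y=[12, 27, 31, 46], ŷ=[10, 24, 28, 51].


Absolute errors: |12-10|=2, |27-24|=3, |31-28|=3, |46-51|=5
Sum = 13
MAE = 13/4 = 13/4

13/4


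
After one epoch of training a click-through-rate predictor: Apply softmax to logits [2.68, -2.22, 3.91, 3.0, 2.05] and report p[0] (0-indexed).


Exponentials: e^2.68=14.5851, e^-2.22=0.1086, e^3.91=49.899, e^3.0=20.0855, e^2.05=7.7679
Sum = 92.4461
Softmax = [0.1578, 0.0012, 0.5398, 0.2173, 0.084]
p[0] = 14.5851/92.4461 = 0.1578

0.1578


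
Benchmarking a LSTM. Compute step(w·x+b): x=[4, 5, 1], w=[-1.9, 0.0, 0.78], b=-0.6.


z = (4)·(-1.9) + (5)·(0.0) + (1)·(0.78) - 0.6
  = -7.42
step(z) = 0 (z<0)

0


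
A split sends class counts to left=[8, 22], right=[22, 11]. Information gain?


Parent = [30, 33], H_parent = 0.9984
H_left = 0.8366 (n=30), H_right = 0.9183 (n=33)
H_children = (30/63)·0.8366 + (33/63)·0.9183 = 0.8794
IG = 0.9984 - 0.8794 = 0.119

0.119


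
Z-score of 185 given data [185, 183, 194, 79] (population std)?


μ = 160.25, σ = 47.0923
z = (185 - 160.25)/47.0923 = 0.5256

0.5256


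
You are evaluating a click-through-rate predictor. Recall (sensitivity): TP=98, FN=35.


Recall = TP/(TP+FN)
= 98/(98+35)
= 98/133 = 73.68%

73.68%


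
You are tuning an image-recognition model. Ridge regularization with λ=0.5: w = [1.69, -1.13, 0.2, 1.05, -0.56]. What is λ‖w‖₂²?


‖w‖₂² = (1.69)² + (-1.13)² + (0.2)² + (1.05)² + (-0.56)²
     = 2.8561 + 1.2769 + 0.04 + 1.1025 + 0.3136
     = 5.5891
λ·‖w‖₂² = 0.5·5.5891 = 2.79455

2.79455


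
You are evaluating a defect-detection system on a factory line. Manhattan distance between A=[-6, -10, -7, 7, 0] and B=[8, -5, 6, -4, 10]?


d = |-6-8| + |-10+ 5| + |-7-6| + |7+ 4| + |0-10|
  = 14 + 5 + 13 + 11 + 10
  = 53

53


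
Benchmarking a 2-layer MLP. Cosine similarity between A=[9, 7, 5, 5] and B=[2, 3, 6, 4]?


A·B = 9·2 + 7·3 + 5·6 + 5·4 = 89
‖A‖ = √180 = 13.4164, ‖B‖ = √65 = 8.0623
cos = 89/(√180·√65) = 89/√11700 = 0.8228

0.8228


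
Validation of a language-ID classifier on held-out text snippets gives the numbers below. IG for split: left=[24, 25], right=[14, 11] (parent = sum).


Parent = [38, 36], H_parent = 0.9995
H_left = 0.9997 (n=49), H_right = 0.9896 (n=25)
H_children = (49/74)·0.9997 + (25/74)·0.9896 = 0.9963
IG = 0.9995 - 0.9963 = 0.0032

0.0032


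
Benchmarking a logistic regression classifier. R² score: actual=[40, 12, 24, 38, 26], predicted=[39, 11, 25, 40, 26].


ȳ = 28
SS_res = Σ(y-ŷ)² = 7
SS_tot = Σ(y-ȳ)² = 520
R² = 1 - SS_res/SS_tot = 1 - 0.0135 = 0.9865

0.9865


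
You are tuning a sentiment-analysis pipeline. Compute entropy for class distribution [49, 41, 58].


Probabilities: [49/148, 41/148, 58/148] ≈ [0.3311, 0.277, 0.3919]
H = -((49/148)·log₂(49/148) + (41/148)·log₂(41/148) + (58/148)·log₂(58/148))
  = 1.5706 bits

1.5706 bits


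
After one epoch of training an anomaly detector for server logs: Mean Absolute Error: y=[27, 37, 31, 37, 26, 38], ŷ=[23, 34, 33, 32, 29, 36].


Absolute errors: |27-23|=4, |37-34|=3, |31-33|=2, |37-32|=5, |26-29|=3, |38-36|=2
Sum = 19
MAE = 19/6 = 19/6

19/6


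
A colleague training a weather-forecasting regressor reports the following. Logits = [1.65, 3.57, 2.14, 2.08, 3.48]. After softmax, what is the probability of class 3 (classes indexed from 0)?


Exponentials: e^1.65=5.207, e^3.57=35.5166, e^2.14=8.4994, e^2.08=8.0045, e^3.48=32.4597
Sum = 89.6872
Softmax = [0.0581, 0.396, 0.0948, 0.0892, 0.3619]
p[3] = 8.0045/89.6872 = 0.0892

0.0892


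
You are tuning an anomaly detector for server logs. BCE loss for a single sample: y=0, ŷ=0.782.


BCE = -[y·ln(p) + (1-y)·ln(1-p)]
= -0 - 1·ln(1-0.782)
= -ln(0.218) = 1.5233

1.5233


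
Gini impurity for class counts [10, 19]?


Probabilities: [10/29, 19/29] ≈ [0.3448, 0.6552]
Σpᵢ² = (100 + 361)/29² = 461/841
Gini = 1 - Σpᵢ² = 1 - 461/841 = 0.4518

0.4518


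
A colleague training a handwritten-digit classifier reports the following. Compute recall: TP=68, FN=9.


Recall = TP/(TP+FN)
= 68/(68+9)
= 68/77 = 88.31%

88.31%


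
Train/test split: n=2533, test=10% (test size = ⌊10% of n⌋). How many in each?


Test = ⌊2533·10/100⌋ = 253
Train = 2533 - 253 = 2280

Train: 2280, Test: 253


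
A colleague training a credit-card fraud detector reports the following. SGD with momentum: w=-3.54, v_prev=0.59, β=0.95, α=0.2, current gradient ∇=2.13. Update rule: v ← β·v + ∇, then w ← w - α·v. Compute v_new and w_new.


v_new = 0.95·0.59 + 2.13 = 0.5605 + 2.13 = 2.6905
w_new = -3.54 - 0.2·2.6905 = -3.54 - 0.5381 = -4.0781

v_new=2.6905, w_new=-4.0781


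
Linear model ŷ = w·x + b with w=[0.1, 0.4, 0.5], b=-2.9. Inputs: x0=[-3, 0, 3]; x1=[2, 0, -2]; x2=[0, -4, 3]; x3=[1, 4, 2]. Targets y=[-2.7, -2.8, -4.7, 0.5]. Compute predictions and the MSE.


ŷ0 = (0.1)·(-3) + (0.4)·(0) + (0.5)·(3) - 2.9 = -1.7
ŷ1 = (0.1)·(2) + (0.4)·(0) + (0.5)·(-2) - 2.9 = -3.7
ŷ2 = (0.1)·(0) + (0.4)·(-4) + (0.5)·(3) - 2.9 = -3.0
ŷ3 = (0.1)·(1) + (0.4)·(4) + (0.5)·(2) - 2.9 = -0.2
errors² = [1.0, 0.81, 2.89, 0.49]
MSE = 5.1900/4 = 1.2975

1.2975


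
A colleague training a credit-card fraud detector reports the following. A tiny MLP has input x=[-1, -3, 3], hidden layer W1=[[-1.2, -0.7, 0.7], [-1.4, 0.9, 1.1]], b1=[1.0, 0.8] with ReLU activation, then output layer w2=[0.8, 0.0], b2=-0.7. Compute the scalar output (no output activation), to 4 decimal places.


z1[0] = (-1.2)·(-1) + (-0.7)·(-3) + (0.7)·(3) + 1.0 = 6.4
z1[1] = (-1.4)·(-1) + (0.9)·(-3) + (1.1)·(3) + 0.8 = 2.8
h = ReLU(z1) = [6.4, 2.8]
output = (0.8)·(6.4) + (0.0)·(2.8) - 0.7 = 4.42

4.42


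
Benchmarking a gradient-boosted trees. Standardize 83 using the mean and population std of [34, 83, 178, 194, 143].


μ = 126.4, σ = 59.8819
z = (83 - 126.4)/59.8819 = -0.7248

-0.7248


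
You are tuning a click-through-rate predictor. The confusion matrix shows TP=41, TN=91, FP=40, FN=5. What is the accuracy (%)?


Accuracy = (TP+TN)/(TP+TN+FP+FN)
= (41+91)/(177)
= 132/177 = 74.58%

74.58%


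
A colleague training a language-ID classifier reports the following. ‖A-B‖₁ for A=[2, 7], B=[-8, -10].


d = |2+ 8| + |7+ 10|
  = 10 + 17
  = 27

27


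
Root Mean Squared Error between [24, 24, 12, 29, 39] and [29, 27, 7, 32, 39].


MSE = 68/5 = 13.6
RMSE = √(68/5) = 3.6878

3.6878


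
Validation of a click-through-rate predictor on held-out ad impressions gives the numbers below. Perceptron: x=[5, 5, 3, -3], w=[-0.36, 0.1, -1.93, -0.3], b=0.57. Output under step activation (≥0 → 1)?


z = (5)·(-0.36) + (5)·(0.1) + (3)·(-1.93) + (-3)·(-0.3) + 0.57
  = -5.62
step(z) = 0 (z<0)

0


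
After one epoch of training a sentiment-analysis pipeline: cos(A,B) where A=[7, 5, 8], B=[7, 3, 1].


A·B = 7·7 + 5·3 + 8·1 = 72
‖A‖ = √138 = 11.7473, ‖B‖ = √59 = 7.6811
cos = 72/(√138·√59) = 72/√8142 = 0.7979

0.7979


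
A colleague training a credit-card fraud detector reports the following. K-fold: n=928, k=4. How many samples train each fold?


Fold size = 928/4 = 232
Training per fold = 928 - 232 = 696

696


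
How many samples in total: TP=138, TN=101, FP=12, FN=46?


Total = TP + TN + FP + FN
= 138 + 101 + 12 + 46
= 297
(Predicted positive: 150, predicted negative: 147)

297


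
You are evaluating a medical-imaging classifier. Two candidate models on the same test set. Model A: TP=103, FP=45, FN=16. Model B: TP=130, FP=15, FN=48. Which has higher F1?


Model A: P=103/148=0.6959, R=103/119=0.8655, F1=2PR/(P+R)=2TP/(2TP+FP+FN)=206/267=0.7715
Model B: P=130/145=0.8966, R=130/178=0.7303, F1=2PR/(P+R)=2TP/(2TP+FP+FN)=260/323=0.805
0.7715 < 0.805 → Model B

Model B


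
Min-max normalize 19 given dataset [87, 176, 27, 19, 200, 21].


min=19, max=200
(19-19)/(200-19) = 0/181 = 0.0

0.0


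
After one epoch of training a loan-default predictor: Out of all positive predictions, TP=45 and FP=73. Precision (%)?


Precision = TP/(TP+FP)
= 45/(45+73)
= 45/118 = 38.14%

38.14%


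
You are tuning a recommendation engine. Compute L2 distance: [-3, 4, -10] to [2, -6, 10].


d = √((-3-2)² + (4+ 6)² + (-10-10)²)
  = √(25 + 100 + 400)
  = √525 = 22.9129

22.9129


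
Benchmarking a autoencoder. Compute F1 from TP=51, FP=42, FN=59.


Precision = 51/93 = 0.5484
Recall = 51/110 = 0.4636
F1 = 2·P·R/(P+R) = 2·TP/(2·TP+FP+FN) = 102/(102+42+59) = 102/203 = 0.5025

0.5025


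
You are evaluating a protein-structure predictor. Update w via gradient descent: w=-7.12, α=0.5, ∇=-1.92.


w_new = w - α·∇
= -7.12 - 0.5·-1.92
= -7.12 + 0.96
= -6.16

-6.16


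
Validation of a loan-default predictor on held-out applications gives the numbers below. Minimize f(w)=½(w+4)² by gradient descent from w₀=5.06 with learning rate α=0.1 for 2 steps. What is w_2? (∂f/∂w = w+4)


step 1: grad = 5.06+4 = 9.06; w = 5.06 - 0.1·(9.06) = 4.154
step 2: grad = 4.154+4 = 8.154; w = 4.154 - 0.1·(8.154) = 3.3386

3.3386


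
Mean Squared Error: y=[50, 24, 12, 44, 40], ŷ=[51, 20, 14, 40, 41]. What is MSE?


Squared errors: (50-51)²=1, (24-20)²=16, (12-14)²=4, (44-40)²=16, (40-41)²=1
Sum = 38
MSE = 38/5 = 38/5

38/5


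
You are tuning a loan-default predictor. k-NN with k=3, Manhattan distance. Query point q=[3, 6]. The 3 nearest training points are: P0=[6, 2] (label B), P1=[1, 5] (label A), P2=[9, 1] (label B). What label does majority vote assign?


d(q,P0) = 7  (label B)
d(q,P1) = 3  (label A)
d(q,P2) = 11  (label B)
Votes: A=1, B=2
Majority → B

B


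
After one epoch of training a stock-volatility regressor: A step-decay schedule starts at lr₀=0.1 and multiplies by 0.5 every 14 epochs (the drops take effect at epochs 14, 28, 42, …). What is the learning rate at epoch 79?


n_drops = ⌊79/14⌋ = 5
lr = 0.1·0.5^5 = 0.1·0.03125 = 0.003125

0.003125


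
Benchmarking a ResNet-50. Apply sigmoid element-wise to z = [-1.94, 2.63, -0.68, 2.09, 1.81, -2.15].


σ(-1.94) = 1/(1+e^1.94) = 0.1256
σ(2.63) = 1/(1+e^-2.63) = 0.9328
σ(-0.68) = 1/(1+e^0.68) = 0.3363
σ(2.09) = 1/(1+e^-2.09) = 0.8899
σ(1.81) = 1/(1+e^-1.81) = 0.8594
σ(-2.15) = 1/(1+e^2.15) = 0.1043
result = [0.1256, 0.9328, 0.3363, 0.8899, 0.8594, 0.1043]

[0.1256, 0.9328, 0.3363, 0.8899, 0.8594, 0.1043]


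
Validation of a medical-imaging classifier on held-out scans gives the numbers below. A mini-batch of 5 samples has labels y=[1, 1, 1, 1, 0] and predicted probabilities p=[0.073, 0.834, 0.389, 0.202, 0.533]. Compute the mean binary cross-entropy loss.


L[0] = -ln(0.073) = 2.6173
L[1] = -ln(0.834) = 0.1815
L[2] = -ln(0.389) = 0.9442
L[3] = -ln(0.202) = 1.5995
L[4] = -ln(1-0.533) = -ln(0.467) = 0.7614
mean = (2.6173 + 0.1815 + 0.9442 + 1.5995 + 0.7614)/5 = 1.2208

1.2208


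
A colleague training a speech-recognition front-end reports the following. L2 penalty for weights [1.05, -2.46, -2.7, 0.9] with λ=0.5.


‖w‖₂² = (1.05)² + (-2.46)² + (-2.7)² + (0.9)²
     = 1.1025 + 6.0516 + 7.29 + 0.81
     = 15.2541
λ·‖w‖₂² = 0.5·15.2541 = 7.62705

7.62705


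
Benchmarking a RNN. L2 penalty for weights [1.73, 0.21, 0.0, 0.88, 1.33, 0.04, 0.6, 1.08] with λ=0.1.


‖w‖₂² = (1.73)² + (0.21)² + (0.0)² + (0.88)² + (1.33)² + (0.04)² + (0.6)² + (1.08)²
     = 2.9929 + 0.0441 + 0 + 0.7744 + 1.7689 + 0.0016 + 0.36 + 1.1664
     = 7.1083
λ·‖w‖₂² = 0.1·7.1083 = 0.71083

0.71083


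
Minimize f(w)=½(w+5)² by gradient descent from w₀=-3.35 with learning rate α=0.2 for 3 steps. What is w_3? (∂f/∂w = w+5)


step 1: grad = -3.35+5 = 1.65; w = -3.35 - 0.2·(1.65) = -3.68
step 2: grad = -3.68+5 = 1.32; w = -3.68 - 0.2·(1.32) = -3.944
step 3: grad = -3.944+5 = 1.056; w = -3.944 - 0.2·(1.056) = -4.1552

-4.1552


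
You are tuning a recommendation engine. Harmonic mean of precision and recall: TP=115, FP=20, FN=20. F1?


Precision = 115/135 = 0.8519
Recall = 115/135 = 0.8519
F1 = 2·P·R/(P+R) = 2·TP/(2·TP+FP+FN) = 230/(230+20+20) = 230/270 = 0.8519

0.8519


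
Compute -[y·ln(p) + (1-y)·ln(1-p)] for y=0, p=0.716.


BCE = -[y·ln(p) + (1-y)·ln(1-p)]
= -0 - 1·ln(1-0.716)
= -ln(0.284) = 1.2588

1.2588


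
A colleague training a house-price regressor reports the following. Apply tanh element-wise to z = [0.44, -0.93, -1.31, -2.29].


tanh(0.44) = 0.4136
tanh(-0.93) = -0.7306
tanh(-1.31) = -0.8643
tanh(-2.29) = -0.9797
result = [0.4136, -0.7306, -0.8643, -0.9797]

[0.4136, -0.7306, -0.8643, -0.9797]


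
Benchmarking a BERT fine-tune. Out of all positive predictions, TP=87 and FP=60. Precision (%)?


Precision = TP/(TP+FP)
= 87/(87+60)
= 87/147 = 59.18%

59.18%


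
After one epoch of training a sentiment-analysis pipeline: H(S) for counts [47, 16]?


Probabilities: [47/63, 16/63] ≈ [0.746, 0.254]
H = -((47/63)·log₂(47/63) + (16/63)·log₂(16/63))
  = 0.8175 bits

0.8175 bits


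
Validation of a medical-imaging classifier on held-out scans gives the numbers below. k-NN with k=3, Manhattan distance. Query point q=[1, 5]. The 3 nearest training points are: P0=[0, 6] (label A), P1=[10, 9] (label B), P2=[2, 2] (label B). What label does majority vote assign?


d(q,P0) = 2  (label A)
d(q,P1) = 13  (label B)
d(q,P2) = 4  (label B)
Votes: A=1, B=2
Majority → B

B


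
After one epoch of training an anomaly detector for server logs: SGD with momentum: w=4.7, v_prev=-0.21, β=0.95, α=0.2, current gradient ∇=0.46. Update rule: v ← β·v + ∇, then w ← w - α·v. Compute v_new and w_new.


v_new = 0.95·-0.21 + 0.46 = -0.1995 + 0.46 = 0.2605
w_new = 4.7 - 0.2·0.2605 = 4.7 - 0.0521 = 4.6479

v_new=0.2605, w_new=4.6479


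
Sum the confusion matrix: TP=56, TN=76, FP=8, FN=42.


Total = TP + TN + FP + FN
= 56 + 76 + 8 + 42
= 182
(Predicted positive: 64, predicted negative: 118)

182


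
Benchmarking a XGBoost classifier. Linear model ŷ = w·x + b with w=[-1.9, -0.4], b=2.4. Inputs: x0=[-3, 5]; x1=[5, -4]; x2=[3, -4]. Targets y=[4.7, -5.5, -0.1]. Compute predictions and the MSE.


ŷ0 = (-1.9)·(-3) + (-0.4)·(5) + 2.4 = 6.1
ŷ1 = (-1.9)·(5) + (-0.4)·(-4) + 2.4 = -5.5
ŷ2 = (-1.9)·(3) + (-0.4)·(-4) + 2.4 = -1.7
errors² = [1.96, 0.0, 2.56]
MSE = 4.5200/3 = 1.5067

1.5067


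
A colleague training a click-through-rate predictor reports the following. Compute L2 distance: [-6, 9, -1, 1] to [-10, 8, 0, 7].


d = √((-6+ 10)² + (9-8)² + (-1-0)² + (1-7)²)
  = √(16 + 1 + 1 + 36)
  = √54 = 7.3485

7.3485


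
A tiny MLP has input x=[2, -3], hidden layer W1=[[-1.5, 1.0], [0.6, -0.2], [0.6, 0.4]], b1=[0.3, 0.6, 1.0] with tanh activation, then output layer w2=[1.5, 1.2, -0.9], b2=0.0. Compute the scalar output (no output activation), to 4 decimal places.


z1[0] = (-1.5)·(2) + (1.0)·(-3) + 0.3 = -5.7
z1[1] = (0.6)·(2) + (-0.2)·(-3) + 0.6 = 2.4
z1[2] = (0.6)·(2) + (0.4)·(-3) + 1.0 = 1.0
h = tanh(z1) = [-1.0, 0.9837, 0.7616]
output = (1.5)·(-1.0) + (1.2)·(0.9837) + (-0.9)·(0.7616) + 0.0 = -1.005

-1.005


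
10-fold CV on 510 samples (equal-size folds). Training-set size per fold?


Fold size = 510/10 = 51
Training per fold = 510 - 51 = 459

459


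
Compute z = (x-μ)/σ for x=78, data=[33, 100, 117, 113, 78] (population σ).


μ = 88.2, σ = 30.7727
z = (78 - 88.2)/30.7727 = -0.3315

-0.3315


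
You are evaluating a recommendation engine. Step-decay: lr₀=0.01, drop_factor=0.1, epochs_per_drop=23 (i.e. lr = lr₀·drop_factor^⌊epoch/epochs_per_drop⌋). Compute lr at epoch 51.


n_drops = ⌊51/23⌋ = 2
lr = 0.01·0.1^2 = 0.01·0.01 = 0.0001

0.0001


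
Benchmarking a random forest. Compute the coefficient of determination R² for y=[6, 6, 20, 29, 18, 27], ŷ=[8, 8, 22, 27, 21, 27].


ȳ = 17.6667
SS_res = Σ(y-ŷ)² = 25
SS_tot = Σ(y-ȳ)² = 493.33
R² = 1 - SS_res/SS_tot = 1 - 0.0507 = 0.9493

0.9493


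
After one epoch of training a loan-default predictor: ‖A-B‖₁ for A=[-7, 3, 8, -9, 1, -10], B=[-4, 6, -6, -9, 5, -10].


d = |-7+ 4| + |3-6| + |8+ 6| + |-9+ 9| + |1-5| + |-10+ 10|
  = 3 + 3 + 14 + 0 + 4 + 0
  = 24

24


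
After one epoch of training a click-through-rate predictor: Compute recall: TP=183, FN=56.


Recall = TP/(TP+FN)
= 183/(183+56)
= 183/239 = 76.57%

76.57%


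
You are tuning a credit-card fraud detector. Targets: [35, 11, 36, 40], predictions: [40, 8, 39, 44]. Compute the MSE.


Squared errors: (35-40)²=25, (11-8)²=9, (36-39)²=9, (40-44)²=16
Sum = 59
MSE = 59/4 = 59/4

59/4


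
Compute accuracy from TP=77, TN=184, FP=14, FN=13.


Accuracy = (TP+TN)/(TP+TN+FP+FN)
= (77+184)/(288)
= 261/288 = 90.62%

90.62%


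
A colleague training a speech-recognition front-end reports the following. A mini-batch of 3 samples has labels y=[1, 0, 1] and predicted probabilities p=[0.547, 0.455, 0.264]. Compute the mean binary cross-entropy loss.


L[0] = -ln(0.547) = 0.6033
L[1] = -ln(1-0.455) = -ln(0.545) = 0.607
L[2] = -ln(0.264) = 1.3318
mean = (0.6033 + 0.607 + 1.3318)/3 = 0.8474

0.8474


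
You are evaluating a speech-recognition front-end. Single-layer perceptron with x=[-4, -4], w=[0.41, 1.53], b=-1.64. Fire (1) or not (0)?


z = (-4)·(0.41) + (-4)·(1.53) - 1.64
  = -9.4
step(z) = 0 (z<0)

0


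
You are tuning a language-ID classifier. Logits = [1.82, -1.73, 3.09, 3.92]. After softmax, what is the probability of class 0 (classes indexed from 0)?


Exponentials: e^1.82=6.1719, e^-1.73=0.1773, e^3.09=21.9771, e^3.92=50.4004
Sum = 78.7267
Softmax = [0.0784, 0.0023, 0.2792, 0.6402]
p[0] = 6.1719/78.7267 = 0.0784

0.0784


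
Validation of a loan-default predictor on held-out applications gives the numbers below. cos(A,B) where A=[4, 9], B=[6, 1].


A·B = 4·6 + 9·1 = 33
‖A‖ = √97 = 9.8489, ‖B‖ = √37 = 6.0828
cos = 33/(√97·√37) = 33/√3589 = 0.5508

0.5508


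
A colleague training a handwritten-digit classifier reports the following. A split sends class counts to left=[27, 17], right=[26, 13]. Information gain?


Parent = [53, 30], H_parent = 0.9439
H_left = 0.9624 (n=44), H_right = 0.9183 (n=39)
H_children = (44/83)·0.9624 + (39/83)·0.9183 = 0.9417
IG = 0.9439 - 0.9417 = 0.0022

0.0022


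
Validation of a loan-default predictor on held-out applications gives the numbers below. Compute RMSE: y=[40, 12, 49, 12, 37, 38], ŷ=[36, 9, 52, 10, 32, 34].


MSE = 79/6 = 13.1667
RMSE = √(79/6) = 3.6286

3.6286


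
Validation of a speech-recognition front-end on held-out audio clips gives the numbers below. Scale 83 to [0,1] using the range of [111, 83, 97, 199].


min=83, max=199
(83-83)/(199-83) = 0/116 = 0.0

0.0


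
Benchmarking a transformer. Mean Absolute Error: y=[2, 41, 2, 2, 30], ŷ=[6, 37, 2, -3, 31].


Absolute errors: |2-6|=4, |41-37|=4, |2-2|=0, |2+ 3|=5, |30-31|=1
Sum = 14
MAE = 14/5 = 14/5

14/5


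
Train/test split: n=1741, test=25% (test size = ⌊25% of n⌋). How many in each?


Test = ⌊1741·25/100⌋ = 435
Train = 1741 - 435 = 1306

Train: 1306, Test: 435


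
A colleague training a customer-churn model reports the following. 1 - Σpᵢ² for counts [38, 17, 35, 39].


Probabilities: [38/129, 17/129, 35/129, 39/129] ≈ [0.2946, 0.1318, 0.2713, 0.3023]
Σpᵢ² = (1444 + 289 + 1225 + 1521)/129² = 4479/16641
Gini = 1 - Σpᵢ² = 1 - 4479/16641 = 0.7308

0.7308


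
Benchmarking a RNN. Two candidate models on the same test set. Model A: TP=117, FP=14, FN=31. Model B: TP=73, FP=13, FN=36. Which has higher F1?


Model A: P=117/131=0.8931, R=117/148=0.7905, F1=2PR/(P+R)=2TP/(2TP+FP+FN)=234/279=0.8387
Model B: P=73/86=0.8488, R=73/109=0.6697, F1=2PR/(P+R)=2TP/(2TP+FP+FN)=146/195=0.7487
0.8387 > 0.7487 → Model A

Model A


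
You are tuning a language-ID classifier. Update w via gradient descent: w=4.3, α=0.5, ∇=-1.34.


w_new = w - α·∇
= 4.3 - 0.5·-1.34
= 4.3 + 0.67
= 4.97

4.97


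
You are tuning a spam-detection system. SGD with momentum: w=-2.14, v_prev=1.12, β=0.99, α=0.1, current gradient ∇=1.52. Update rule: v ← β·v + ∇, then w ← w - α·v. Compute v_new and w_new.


v_new = 0.99·1.12 + 1.52 = 1.1088 + 1.52 = 2.6288
w_new = -2.14 - 0.1·2.6288 = -2.14 - 0.26288 = -2.40288

v_new=2.6288, w_new=-2.40288


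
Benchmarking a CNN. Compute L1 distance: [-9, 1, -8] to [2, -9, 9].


d = |-9-2| + |1+ 9| + |-8-9|
  = 11 + 10 + 17
  = 38

38


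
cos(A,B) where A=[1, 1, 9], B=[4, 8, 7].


A·B = 1·4 + 1·8 + 9·7 = 75
‖A‖ = √83 = 9.1104, ‖B‖ = √129 = 11.3578
cos = 75/(√83·√129) = 75/√10707 = 0.7248

0.7248


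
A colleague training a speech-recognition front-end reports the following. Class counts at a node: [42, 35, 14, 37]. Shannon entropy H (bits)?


Probabilities: [42/128, 35/128, 14/128, 37/128] ≈ [0.3281, 0.2734, 0.1094, 0.2891]
H = -((42/128)·log₂(42/128) + (35/128)·log₂(35/128) + (14/128)·log₂(14/128) + (37/128)·log₂(37/128))
  = 1.9058 bits

1.9058 bits


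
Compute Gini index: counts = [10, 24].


Probabilities: [10/34, 24/34] ≈ [0.2941, 0.7059]
Σpᵢ² = (100 + 576)/34² = 676/1156
Gini = 1 - Σpᵢ² = 1 - 676/1156 = 0.4152

0.4152


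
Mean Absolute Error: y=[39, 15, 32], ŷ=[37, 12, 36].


Absolute errors: |39-37|=2, |15-12|=3, |32-36|=4
Sum = 9
MAE = 9/3 = 3

3


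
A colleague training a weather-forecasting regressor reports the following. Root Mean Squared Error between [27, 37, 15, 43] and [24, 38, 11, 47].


MSE = 42/4 = 10.5
RMSE = √(42/4) = 3.2404

3.2404


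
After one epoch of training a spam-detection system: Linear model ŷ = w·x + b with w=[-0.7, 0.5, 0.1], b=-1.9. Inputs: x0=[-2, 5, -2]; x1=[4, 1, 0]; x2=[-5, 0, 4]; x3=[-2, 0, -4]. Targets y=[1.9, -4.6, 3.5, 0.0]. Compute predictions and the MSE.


ŷ0 = (-0.7)·(-2) + (0.5)·(5) + (0.1)·(-2) - 1.9 = 1.8
ŷ1 = (-0.7)·(4) + (0.5)·(1) + (0.1)·(0) - 1.9 = -4.2
ŷ2 = (-0.7)·(-5) + (0.5)·(0) + (0.1)·(4) - 1.9 = 2.0
ŷ3 = (-0.7)·(-2) + (0.5)·(0) + (0.1)·(-4) - 1.9 = -0.9
errors² = [0.01, 0.16, 2.25, 0.81]
MSE = 3.2300/4 = 0.8075

0.8075


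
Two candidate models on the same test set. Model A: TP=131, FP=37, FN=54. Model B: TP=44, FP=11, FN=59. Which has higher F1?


Model A: P=131/168=0.7798, R=131/185=0.7081, F1=2PR/(P+R)=2TP/(2TP+FP+FN)=262/353=0.7422
Model B: P=44/55=0.8, R=44/103=0.4272, F1=2PR/(P+R)=2TP/(2TP+FP+FN)=88/158=0.557
0.7422 > 0.557 → Model A

Model A


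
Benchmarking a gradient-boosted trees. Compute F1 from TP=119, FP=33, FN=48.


Precision = 119/152 = 0.7829
Recall = 119/167 = 0.7126
F1 = 2·P·R/(P+R) = 2·TP/(2·TP+FP+FN) = 238/(238+33+48) = 238/319 = 0.7461

0.7461


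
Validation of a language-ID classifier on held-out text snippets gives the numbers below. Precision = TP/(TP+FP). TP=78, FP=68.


Precision = TP/(TP+FP)
= 78/(78+68)
= 78/146 = 53.42%

53.42%


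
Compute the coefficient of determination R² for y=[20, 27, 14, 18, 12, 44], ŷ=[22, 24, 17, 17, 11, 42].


ȳ = 22.5
SS_res = Σ(y-ŷ)² = 28
SS_tot = Σ(y-ȳ)² = 691.5
R² = 1 - SS_res/SS_tot = 1 - 0.0405 = 0.9595

0.9595


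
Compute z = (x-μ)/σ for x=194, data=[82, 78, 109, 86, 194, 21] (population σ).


μ = 95, σ = 51.6591
z = (194 - 95)/51.6591 = 1.9164

1.9164


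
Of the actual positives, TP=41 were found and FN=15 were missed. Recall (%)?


Recall = TP/(TP+FN)
= 41/(41+15)
= 41/56 = 73.21%

73.21%


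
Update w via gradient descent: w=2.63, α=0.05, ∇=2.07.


w_new = w - α·∇
= 2.63 - 0.05·2.07
= 2.63 - 0.1035
= 2.5265

2.5265


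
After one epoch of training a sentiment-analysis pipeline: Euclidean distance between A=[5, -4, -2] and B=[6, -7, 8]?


d = √((5-6)² + (-4+ 7)² + (-2-8)²)
  = √(1 + 9 + 100)
  = √110 = 10.4881

10.4881


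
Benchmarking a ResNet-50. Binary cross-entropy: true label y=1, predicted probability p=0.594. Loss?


BCE = -[y·ln(p) + (1-y)·ln(1-p)]
= -1·ln(0.594) - 0
= -ln(0.594) = 0.5209

0.5209


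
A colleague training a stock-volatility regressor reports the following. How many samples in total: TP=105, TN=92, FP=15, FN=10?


Total = TP + TN + FP + FN
= 105 + 92 + 15 + 10
= 222
(Predicted positive: 120, predicted negative: 102)

222


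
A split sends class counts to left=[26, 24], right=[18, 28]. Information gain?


Parent = [44, 52], H_parent = 0.995
H_left = 0.9988 (n=50), H_right = 0.9656 (n=46)
H_children = (50/96)·0.9988 + (46/96)·0.9656 = 0.9829
IG = 0.995 - 0.9829 = 0.0121

0.0121


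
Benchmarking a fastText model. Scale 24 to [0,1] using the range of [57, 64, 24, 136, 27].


min=24, max=136
(24-24)/(136-24) = 0/112 = 0.0

0.0


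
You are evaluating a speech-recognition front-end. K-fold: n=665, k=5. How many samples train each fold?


Fold size = 665/5 = 133
Training per fold = 665 - 133 = 532

532


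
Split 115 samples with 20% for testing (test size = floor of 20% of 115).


Test = ⌊115·20/100⌋ = 23
Train = 115 - 23 = 92

Train: 92, Test: 23


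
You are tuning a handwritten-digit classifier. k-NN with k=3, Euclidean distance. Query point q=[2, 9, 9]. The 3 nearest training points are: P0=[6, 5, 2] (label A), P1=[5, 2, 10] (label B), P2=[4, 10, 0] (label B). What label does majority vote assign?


d(q,P0) = 9.0  (label A)
d(q,P1) = 7.6811  (label B)
d(q,P2) = 9.2736  (label B)
Votes: A=1, B=2
Majority → B

B


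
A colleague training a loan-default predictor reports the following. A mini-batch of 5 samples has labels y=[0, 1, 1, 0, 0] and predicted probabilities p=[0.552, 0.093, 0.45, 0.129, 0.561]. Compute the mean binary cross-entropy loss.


L[0] = -ln(1-0.552) = -ln(0.448) = 0.803
L[1] = -ln(0.093) = 2.3752
L[2] = -ln(0.45) = 0.7985
L[3] = -ln(1-0.129) = -ln(0.871) = 0.1381
L[4] = -ln(1-0.561) = -ln(0.439) = 0.8233
mean = (0.803 + 2.3752 + 0.7985 + 0.1381 + 0.8233)/5 = 0.9876

0.9876


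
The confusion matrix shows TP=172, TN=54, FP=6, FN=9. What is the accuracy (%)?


Accuracy = (TP+TN)/(TP+TN+FP+FN)
= (172+54)/(241)
= 226/241 = 93.78%

93.78%


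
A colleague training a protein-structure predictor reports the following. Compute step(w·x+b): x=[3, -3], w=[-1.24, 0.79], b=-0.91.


z = (3)·(-1.24) + (-3)·(0.79) - 0.91
  = -7.0
step(z) = 0 (z<0)

0


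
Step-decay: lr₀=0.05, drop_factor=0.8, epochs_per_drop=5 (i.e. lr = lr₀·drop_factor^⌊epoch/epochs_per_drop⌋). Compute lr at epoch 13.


n_drops = ⌊13/5⌋ = 2
lr = 0.05·0.8^2 = 0.05·0.64 = 0.032

0.032


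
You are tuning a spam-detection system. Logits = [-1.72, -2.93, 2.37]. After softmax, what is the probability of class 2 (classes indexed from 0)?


Exponentials: e^-1.72=0.1791, e^-2.93=0.0534, e^2.37=10.6974
Sum = 10.9299
Softmax = [0.0164, 0.0049, 0.9787]
p[2] = 10.6974/10.9299 = 0.9787

0.9787


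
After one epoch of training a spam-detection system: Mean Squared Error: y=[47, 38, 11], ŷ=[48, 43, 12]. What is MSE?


Squared errors: (47-48)²=1, (38-43)²=25, (11-12)²=1
Sum = 27
MSE = 27/3 = 9

9


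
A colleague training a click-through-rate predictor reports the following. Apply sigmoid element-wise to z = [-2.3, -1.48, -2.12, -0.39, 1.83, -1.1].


σ(-2.3) = 1/(1+e^2.3) = 0.0911
σ(-1.48) = 1/(1+e^1.48) = 0.1854
σ(-2.12) = 1/(1+e^2.12) = 0.1072
σ(-0.39) = 1/(1+e^0.39) = 0.4037
σ(1.83) = 1/(1+e^-1.83) = 0.8618
σ(-1.1) = 1/(1+e^1.1) = 0.2497
result = [0.0911, 0.1854, 0.1072, 0.4037, 0.8618, 0.2497]

[0.0911, 0.1854, 0.1072, 0.4037, 0.8618, 0.2497]


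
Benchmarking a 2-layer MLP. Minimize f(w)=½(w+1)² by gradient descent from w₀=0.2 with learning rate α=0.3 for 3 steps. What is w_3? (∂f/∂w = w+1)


step 1: grad = 0.2+1 = 1.2; w = 0.2 - 0.3·(1.2) = -0.16
step 2: grad = -0.16+1 = 0.84; w = -0.16 - 0.3·(0.84) = -0.412
step 3: grad = -0.412+1 = 0.588; w = -0.412 - 0.3·(0.588) = -0.5884

-0.5884


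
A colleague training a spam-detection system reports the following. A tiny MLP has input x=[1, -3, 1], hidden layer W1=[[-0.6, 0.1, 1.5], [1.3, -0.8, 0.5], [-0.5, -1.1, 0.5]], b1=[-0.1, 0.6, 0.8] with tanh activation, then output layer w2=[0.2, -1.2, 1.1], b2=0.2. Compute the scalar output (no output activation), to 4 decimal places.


z1[0] = (-0.6)·(1) + (0.1)·(-3) + (1.5)·(1) - 0.1 = 0.5
z1[1] = (1.3)·(1) + (-0.8)·(-3) + (0.5)·(1) + 0.6 = 4.8
z1[2] = (-0.5)·(1) + (-1.1)·(-3) + (0.5)·(1) + 0.8 = 4.1
h = tanh(z1) = [0.4621, 0.9999, 0.9995]
output = (0.2)·(0.4621) + (-1.2)·(0.9999) + (1.1)·(0.9995) + 0.2 = 0.192

0.192


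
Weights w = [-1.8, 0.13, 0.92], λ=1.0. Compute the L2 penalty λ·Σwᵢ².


‖w‖₂² = (-1.8)² + (0.13)² + (0.92)²
     = 3.24 + 0.0169 + 0.8464
     = 4.1033
λ·‖w‖₂² = 1.0·4.1033 = 4.1033

4.1033


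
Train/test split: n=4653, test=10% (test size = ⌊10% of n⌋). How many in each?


Test = ⌊4653·10/100⌋ = 465
Train = 4653 - 465 = 4188

Train: 4188, Test: 465


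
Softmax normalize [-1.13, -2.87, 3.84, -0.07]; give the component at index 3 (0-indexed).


Exponentials: e^-1.13=0.323, e^-2.87=0.0567, e^3.84=46.5255, e^-0.07=0.9324
Sum = 47.8376
Softmax = [0.0068, 0.0012, 0.9726, 0.0195]
p[3] = 0.9324/47.8376 = 0.0195

0.0195


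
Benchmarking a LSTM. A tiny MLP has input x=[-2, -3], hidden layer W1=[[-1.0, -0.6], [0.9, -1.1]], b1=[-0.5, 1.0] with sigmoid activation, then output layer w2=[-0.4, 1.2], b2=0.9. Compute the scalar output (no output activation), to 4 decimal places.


z1[0] = (-1.0)·(-2) + (-0.6)·(-3) - 0.5 = 3.3
z1[1] = (0.9)·(-2) + (-1.1)·(-3) + 1.0 = 2.5
h = sigmoid(z1) = [0.9644, 0.9241]
output = (-0.4)·(0.9644) + (1.2)·(0.9241) + 0.9 = 1.6232

1.6232


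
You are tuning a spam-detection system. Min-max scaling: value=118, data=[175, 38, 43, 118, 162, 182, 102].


min=38, max=182
(118-38)/(182-38) = 80/144 = 0.5556

0.5556


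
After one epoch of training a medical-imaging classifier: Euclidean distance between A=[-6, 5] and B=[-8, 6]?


d = √((-6+ 8)² + (5-6)²)
  = √(4 + 1)
  = √5 = 2.2361

2.2361


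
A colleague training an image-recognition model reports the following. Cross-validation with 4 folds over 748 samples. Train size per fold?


Fold size = 748/4 = 187
Training per fold = 748 - 187 = 561

561


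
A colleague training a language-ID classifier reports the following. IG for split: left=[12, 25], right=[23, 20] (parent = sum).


Parent = [35, 45], H_parent = 0.9887
H_left = 0.909 (n=37), H_right = 0.9965 (n=43)
H_children = (37/80)·0.909 + (43/80)·0.9965 = 0.956
IG = 0.9887 - 0.956 = 0.0327

0.0327


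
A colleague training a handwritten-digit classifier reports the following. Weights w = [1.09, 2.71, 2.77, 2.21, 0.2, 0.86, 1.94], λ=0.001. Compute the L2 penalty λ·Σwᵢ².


‖w‖₂² = (1.09)² + (2.71)² + (2.77)² + (2.21)² + (0.2)² + (0.86)² + (1.94)²
     = 1.1881 + 7.3441 + 7.6729 + 4.8841 + 0.04 + 0.7396 + 3.7636
     = 25.6324
λ·‖w‖₂² = 0.001·25.6324 = 0.025632

0.025632


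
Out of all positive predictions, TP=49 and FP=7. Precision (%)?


Precision = TP/(TP+FP)
= 49/(49+7)
= 49/56 = 87.5%

87.5%


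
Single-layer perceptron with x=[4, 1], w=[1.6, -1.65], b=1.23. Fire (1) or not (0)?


z = (4)·(1.6) + (1)·(-1.65) + 1.23
  = 5.98
step(z) = 1 (z≥0)

1


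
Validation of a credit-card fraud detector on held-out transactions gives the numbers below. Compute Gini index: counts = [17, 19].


Probabilities: [17/36, 19/36] ≈ [0.4722, 0.5278]
Σpᵢ² = (289 + 361)/36² = 650/1296
Gini = 1 - Σpᵢ² = 1 - 650/1296 = 0.4985

0.4985


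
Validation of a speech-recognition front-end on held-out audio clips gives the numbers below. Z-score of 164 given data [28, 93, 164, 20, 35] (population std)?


μ = 68, σ = 54.4683
z = (164 - 68)/54.4683 = 1.7625

1.7625


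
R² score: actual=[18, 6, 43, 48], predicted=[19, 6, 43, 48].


ȳ = 28.75
SS_res = Σ(y-ŷ)² = 1
SS_tot = Σ(y-ȳ)² = 1206.75
R² = 1 - SS_res/SS_tot = 1 - 0.0008 = 0.9992

0.9992


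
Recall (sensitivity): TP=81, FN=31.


Recall = TP/(TP+FN)
= 81/(81+31)
= 81/112 = 72.32%

72.32%


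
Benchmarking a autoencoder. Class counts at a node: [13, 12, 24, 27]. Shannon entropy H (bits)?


Probabilities: [13/76, 12/76, 24/76, 27/76] ≈ [0.1711, 0.1579, 0.3158, 0.3553]
H = -((13/76)·log₂(13/76) + (12/76)·log₂(12/76) + (24/76)·log₂(24/76) + (27/76)·log₂(27/76))
  = 1.9118 bits

1.9118 bits


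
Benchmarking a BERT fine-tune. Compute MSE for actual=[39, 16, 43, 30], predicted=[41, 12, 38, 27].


Squared errors: (39-41)²=4, (16-12)²=16, (43-38)²=25, (30-27)²=9
Sum = 54
MSE = 54/4 = 27/2

27/2


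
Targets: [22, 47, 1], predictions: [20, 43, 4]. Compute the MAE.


Absolute errors: |22-20|=2, |47-43|=4, |1-4|=3
Sum = 9
MAE = 9/3 = 3

3


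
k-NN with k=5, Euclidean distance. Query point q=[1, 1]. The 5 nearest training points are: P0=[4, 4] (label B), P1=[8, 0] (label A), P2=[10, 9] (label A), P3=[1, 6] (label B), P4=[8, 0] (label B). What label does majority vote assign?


d(q,P0) = 4.2426  (label B)
d(q,P1) = 7.0711  (label A)
d(q,P2) = 12.0416  (label A)
d(q,P3) = 5.0  (label B)
d(q,P4) = 7.0711  (label B)
Votes: A=2, B=3
Majority → B

B


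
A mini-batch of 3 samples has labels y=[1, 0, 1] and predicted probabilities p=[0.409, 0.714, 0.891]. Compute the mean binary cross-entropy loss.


L[0] = -ln(0.409) = 0.894
L[1] = -ln(1-0.714) = -ln(0.286) = 1.2518
L[2] = -ln(0.891) = 0.1154
mean = (0.894 + 1.2518 + 0.1154)/3 = 0.7537

0.7537
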